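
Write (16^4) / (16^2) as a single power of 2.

2^8

16^4 = 2^16; 16^2 = 2^8
Combine exponents: 2^8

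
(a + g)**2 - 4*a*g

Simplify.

Expanding gives a**2 - 2*a*g + g**2, a perfect square.

(a - g)**2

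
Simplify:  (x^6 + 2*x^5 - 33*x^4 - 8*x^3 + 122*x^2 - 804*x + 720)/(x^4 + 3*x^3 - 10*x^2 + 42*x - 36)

Factor: x^6 + 2*x^5 - 33*x^4 - 8*x^3 + 122*x^2 - 804*x + 720 = (x - 5)*(x + 4)*(x - 1)*(x + 6)*(x^2 - 2*x + 6);  x^4 + 3*x^3 - 10*x^2 + 42*x - 36 = (x + 6)*(x - 1)*(x^2 - 2*x + 6)
Cancel the common factors (x^2 - 2*x + 6), (x - 1), (x + 6).

x^2 - x - 20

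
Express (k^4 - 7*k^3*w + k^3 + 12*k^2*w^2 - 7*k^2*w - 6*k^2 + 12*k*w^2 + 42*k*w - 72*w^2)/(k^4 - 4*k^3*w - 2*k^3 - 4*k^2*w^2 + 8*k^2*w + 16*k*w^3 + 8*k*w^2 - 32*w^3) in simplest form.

Factor: k^4 - 7*k^3*w + k^3 + 12*k^2*w^2 - 7*k^2*w - 6*k^2 + 12*k*w^2 + 42*k*w - 72*w^2 = (k + 3)*(k - 4*w)*(k - 3*w)*(k - 2);  k^4 - 4*k^3*w - 2*k^3 - 4*k^2*w^2 + 8*k^2*w + 16*k*w^3 + 8*k*w^2 - 32*w^3 = (k - 4*w)*(k + 2*w)*(k - 2*w)*(k - 2)
Cancel the common factors (k - 2), (k - 4*w).

(-k^2 + 3*k*w - 3*k + 9*w)/(-k^2 + 4*w^2)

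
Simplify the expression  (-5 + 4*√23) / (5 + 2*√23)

Multiply numerator and denominator by -2*√23 + 5.
Denominator becomes -67; numerator becomes -209 + 30*√23.

(-30*√23 + 209)/67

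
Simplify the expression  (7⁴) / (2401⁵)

7^(-16)

7⁴ = 7^4; 2401⁵ = 7^20
Combine exponents: 7^(-16)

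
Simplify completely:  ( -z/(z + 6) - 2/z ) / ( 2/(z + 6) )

Numerator: -z/(z + 6) - 2/z = (-z² - 2*z - 12)/(z² + 6*z)
Denominator: 2/(z + 6) = 2/(z + 6)
Divide: ((-z² - 2*z - 12)/(z² + 6*z)) · (z/2 + 3) = (-z² - 2*z - 12)/(2*z)

(-z² - 2*z - 12)/(2*z)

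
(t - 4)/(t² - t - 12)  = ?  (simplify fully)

1/(t + 3)

Factor: t² - t - 12 = (t - 4)·(t + 3)
Cancel the common factor (t - 4).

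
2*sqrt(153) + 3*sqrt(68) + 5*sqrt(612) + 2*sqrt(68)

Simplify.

46*sqrt(17)

2*sqrt(153) = 6*sqrt(17); 3*sqrt(68) = 6*sqrt(17); 5*sqrt(612) = 30*sqrt(17); 2*sqrt(68) = 4*sqrt(17)
Combine: (6 + 6 + 30 + 4)·sqrt(17) = 46*sqrt(17)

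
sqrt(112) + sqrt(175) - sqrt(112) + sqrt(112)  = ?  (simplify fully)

sqrt(112) = 4*sqrt(7); sqrt(175) = 5*sqrt(7); sqrt(112) = 4*sqrt(7); sqrt(112) = 4*sqrt(7)
Combine: (4 + 5 - 4 + 4)·sqrt(7) = 9*sqrt(7)

9*sqrt(7)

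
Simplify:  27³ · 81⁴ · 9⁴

3^33

27³ = 3^9; 81⁴ = 3^16; 9⁴ = 3^8
Combine exponents: 3^33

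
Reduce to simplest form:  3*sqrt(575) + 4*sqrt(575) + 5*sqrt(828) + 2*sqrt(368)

3*sqrt(575) = 15*sqrt(23); 4*sqrt(575) = 20*sqrt(23); 5*sqrt(828) = 30*sqrt(23); 2*sqrt(368) = 8*sqrt(23)
Combine: (15 + 20 + 30 + 8)·sqrt(23) = 73*sqrt(23)

73*sqrt(23)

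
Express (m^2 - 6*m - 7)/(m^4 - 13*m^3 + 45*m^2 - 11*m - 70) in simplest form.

1/(m^2 - 7*m + 10)

Factor: m^2 - 6*m - 7 = (m + 1)*(m - 7);  m^4 - 13*m^3 + 45*m^2 - 11*m - 70 = (m - 7)*(m - 2)*(m - 5)*(m + 1)
Cancel the common factors (m - 7), (m + 1).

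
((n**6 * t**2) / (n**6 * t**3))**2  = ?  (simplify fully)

t**(-2)

Inside the bracket: (t**-1)
Raise to the power 2: (t**-2)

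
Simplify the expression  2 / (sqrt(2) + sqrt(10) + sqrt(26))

(-9*sqrt(10) - 17*sqrt(2) + 2*sqrt(130) + 7*sqrt(26))/29

Group as (sqrt(2) + sqrt(26)) + sqrt(10); multiply by (sqrt(2) + sqrt(26)) - sqrt(10), then rationalise the remaining surd.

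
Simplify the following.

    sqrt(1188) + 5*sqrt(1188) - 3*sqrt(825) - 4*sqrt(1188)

sqrt(1188) = 6*sqrt(33); 5*sqrt(1188) = 30*sqrt(33); 3*sqrt(825) = 15*sqrt(33); 4*sqrt(1188) = 24*sqrt(33)
Combine: (6 + 30 - 15 - 24)·sqrt(33) = -3*sqrt(33)

-3*sqrt(33)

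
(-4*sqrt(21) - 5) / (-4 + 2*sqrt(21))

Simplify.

(-94 - 13*sqrt(21))/34

Multiply numerator and denominator by -2*sqrt(21) - 4.
Denominator becomes -68; numerator becomes 26*sqrt(21) + 188.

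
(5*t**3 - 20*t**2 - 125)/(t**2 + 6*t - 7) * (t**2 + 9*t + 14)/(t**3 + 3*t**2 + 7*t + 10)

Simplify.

(5*t - 25)/(t - 1)

Factor: 5*t**3 - 20*t**2 - 125 = 5*(t**2 + t + 5)*(t - 5);  t**2 + 6*t - 7 = (t + 7)*(t - 1);  t**2 + 9*t + 14 = (t + 2)*(t + 7);  t**3 + 3*t**2 + 7*t + 10 = (t + 2)*(t**2 + t + 5)
Cancel the common factors (t**2 + t + 5), (t + 7), (t + 2).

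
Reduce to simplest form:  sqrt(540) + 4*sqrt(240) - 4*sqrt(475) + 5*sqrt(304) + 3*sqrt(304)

sqrt(540) = 6*sqrt(15); 4*sqrt(240) = 16*sqrt(15); 4*sqrt(475) = 20*sqrt(19); 5*sqrt(304) = 20*sqrt(19); 3*sqrt(304) = 12*sqrt(19)

12*sqrt(19) + 22*sqrt(15)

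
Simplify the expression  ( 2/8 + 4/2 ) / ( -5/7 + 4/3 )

Numerator: 2/8 + 4/2 = 9/4
Denominator: -5/7 + 4/3 = 13/21
Divide: (9/4) · (21/13) = 189/52

189/52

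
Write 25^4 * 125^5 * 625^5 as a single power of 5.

25^4 = 5^8; 125^5 = 5^15; 625^5 = 5^20
Combine exponents: 5^43

5^43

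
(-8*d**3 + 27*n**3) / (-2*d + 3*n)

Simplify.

4*d**2 + 6*d*n + 9*n**2

Factor as (a-b)(a**2+ab+b**2) with a=(3*n), b=(2*d).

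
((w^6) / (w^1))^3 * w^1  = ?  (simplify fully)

Inside the bracket: w^5
Raise to the power 3: w^15
Multiply by w^1: add exponents.

w^16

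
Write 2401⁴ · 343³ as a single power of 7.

7^25

2401⁴ = 7^16; 343³ = 7^9
Combine exponents: 7^25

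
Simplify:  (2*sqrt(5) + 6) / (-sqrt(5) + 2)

Multiply numerator and denominator by 2 + sqrt(5).
Denominator becomes -1; numerator becomes 22 + 10*sqrt(5).

-10*sqrt(5) - 22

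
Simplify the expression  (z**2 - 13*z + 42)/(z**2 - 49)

Factor: z**2 - 13*z + 42 = (z - 7)*(z - 6);  z**2 - 49 = (z - 7)*(z + 7)
Cancel the common factor (z - 7).

(z - 6)/(z + 7)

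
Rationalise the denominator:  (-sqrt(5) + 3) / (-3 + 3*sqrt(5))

(-1 + sqrt(5))/6

Multiply numerator and denominator by -3*sqrt(5) - 3.
Denominator becomes -36; numerator becomes -6*sqrt(5) + 6.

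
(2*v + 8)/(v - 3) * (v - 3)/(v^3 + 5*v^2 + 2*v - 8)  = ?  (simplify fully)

2/(v^2 + v - 2)

Factor: 2*v + 8 = 2*(v + 4);  v^3 + 5*v^2 + 2*v - 8 = (v + 2)*(v - 1)*(v + 4)
Cancel the common factors (v - 3), (v + 4).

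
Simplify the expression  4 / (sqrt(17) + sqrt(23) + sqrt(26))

Group as (sqrt(17) + sqrt(23)) + sqrt(26); multiply by (sqrt(17) + sqrt(23)) - sqrt(26), then rationalise the remaining surd.

(-sqrt(10166) + 7*sqrt(26) + 10*sqrt(23) + 16*sqrt(17))/171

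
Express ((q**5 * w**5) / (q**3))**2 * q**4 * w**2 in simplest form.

q**8*w**12

Inside the bracket: q**2 * w**5
Raise to the power 2: q**4 * w**10
Multiply by q**4 * w**2: add exponents.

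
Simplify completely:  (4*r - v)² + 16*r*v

After expansion: 16*r² + 8*r*v + v² — a perfect-square trinomial.

(4*r + v)²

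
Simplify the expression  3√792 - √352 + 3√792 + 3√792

3√792 = 18*√22; √352 = 4*√22; 3√792 = 18*√22; 3√792 = 18*√22
Combine: (18 - 4 + 18 + 18)·√22 = 50*√22

50*√22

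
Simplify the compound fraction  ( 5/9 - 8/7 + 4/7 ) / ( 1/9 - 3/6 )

Numerator: 5/9 - 8/7 + 4/7 = -1/63
Denominator: 1/9 - 3/6 = -7/18
Divide: (-1/63) · (-18/7) = 2/49

2/49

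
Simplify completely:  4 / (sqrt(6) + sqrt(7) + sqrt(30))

Group as (sqrt(6) + sqrt(7)) + sqrt(30); multiply by (sqrt(6) + sqrt(7)) - sqrt(30), then rationalise the remaining surd.

(-116*sqrt(7) - 124*sqrt(6) + 48*sqrt(35) + 68*sqrt(30))/121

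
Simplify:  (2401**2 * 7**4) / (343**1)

7**9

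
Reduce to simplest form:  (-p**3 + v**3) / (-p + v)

Apply the difference-of-cubes factorisation and cancel (-p + v).

p**2 + p*v + v**2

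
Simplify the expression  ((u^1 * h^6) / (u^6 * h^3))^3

Inside the bracket: (u^-5) * h^3
Raise to the power 3: (u^-15) * h^9

h^9/u^15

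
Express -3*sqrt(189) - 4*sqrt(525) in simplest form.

-29*sqrt(21)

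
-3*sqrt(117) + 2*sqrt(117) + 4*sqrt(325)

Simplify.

17*sqrt(13)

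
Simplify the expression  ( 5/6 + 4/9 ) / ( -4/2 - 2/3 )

Numerator: 5/6 + 4/9 = 23/18
Denominator: -4/2 - 2/3 = -8/3
Divide: (23/18) · (-3/8) = -23/48

-23/48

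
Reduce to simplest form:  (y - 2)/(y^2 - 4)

1/(y + 2)

Factor: y^2 - 4 = (y + 2)*(y - 2)
Cancel the common factor (y - 2).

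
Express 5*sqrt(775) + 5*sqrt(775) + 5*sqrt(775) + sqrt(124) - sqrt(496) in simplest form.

5*sqrt(775) = 25*sqrt(31); 5*sqrt(775) = 25*sqrt(31); 5*sqrt(775) = 25*sqrt(31); sqrt(124) = 2*sqrt(31); sqrt(496) = 4*sqrt(31)
Combine: (25 + 25 + 25 + 2 - 4)·sqrt(31) = 73*sqrt(31)

73*sqrt(31)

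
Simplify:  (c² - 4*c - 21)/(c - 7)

c + 3

Factor: c² - 4*c - 21 = (c + 3)·(c - 7)
Cancel the common factor (c - 7).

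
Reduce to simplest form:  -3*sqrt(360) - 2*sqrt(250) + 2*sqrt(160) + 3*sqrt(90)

-11*sqrt(10)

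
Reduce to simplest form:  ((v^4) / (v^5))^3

v^(-3)

Inside the bracket: (v^-1)
Raise to the power 3: (v^-3)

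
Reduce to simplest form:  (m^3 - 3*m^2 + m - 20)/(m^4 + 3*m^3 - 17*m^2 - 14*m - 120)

Factor: m^3 - 3*m^2 + m - 20 = (m^2 + m + 5)*(m - 4);  m^4 + 3*m^3 - 17*m^2 - 14*m - 120 = (m - 4)*(m^2 + m + 5)*(m + 6)
Cancel the common factors (m^2 + m + 5), (m - 4).

1/(m + 6)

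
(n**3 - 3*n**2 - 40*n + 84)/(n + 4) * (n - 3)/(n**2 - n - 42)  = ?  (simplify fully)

Factor: n**3 - 3*n**2 - 40*n + 84 = (n - 7)*(n - 2)*(n + 6);  n**2 - n - 42 = (n - 7)*(n + 6)
Cancel the common factors (n - 7), (n + 6).

(n**2 - 5*n + 6)/(n + 4)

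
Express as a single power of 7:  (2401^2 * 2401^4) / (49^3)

7^18

2401^2 = 7^8; 2401^4 = 7^16; 49^3 = 7^6
Combine exponents: 7^18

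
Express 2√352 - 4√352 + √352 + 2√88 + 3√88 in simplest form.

2√352 = 8*√22; 4√352 = 16*√22; √352 = 4*√22; 2√88 = 4*√22; 3√88 = 6*√22
Combine: (8 - 16 + 4 + 4 + 6)·√22 = 6*√22

6*√22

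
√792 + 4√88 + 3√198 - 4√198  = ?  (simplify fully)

11*√22

√792 = 6*√22; 4√88 = 8*√22; 3√198 = 9*√22; 4√198 = 12*√22
Combine: (6 + 8 + 9 - 12)·√22 = 11*√22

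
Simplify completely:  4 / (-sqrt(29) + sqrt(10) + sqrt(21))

(-2*sqrt(29) + 18*sqrt(21) + 40*sqrt(10) + 2*sqrt(6090))/209

Group as (sqrt(10) + sqrt(21)) - sqrt(29); multiply by (sqrt(10) + sqrt(21)) + sqrt(29), then rationalise the remaining surd.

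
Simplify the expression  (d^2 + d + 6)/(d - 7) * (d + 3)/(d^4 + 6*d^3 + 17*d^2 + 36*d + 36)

Factor: d^4 + 6*d^3 + 17*d^2 + 36*d + 36 = (d + 3)*(d + 2)*(d^2 + d + 6)
Cancel the common factors (d^2 + d + 6), (d + 3).

1/(d^2 - 5*d - 14)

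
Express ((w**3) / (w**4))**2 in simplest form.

Inside the bracket: (w**-1)
Raise to the power 2: (w**-2)

w**(-2)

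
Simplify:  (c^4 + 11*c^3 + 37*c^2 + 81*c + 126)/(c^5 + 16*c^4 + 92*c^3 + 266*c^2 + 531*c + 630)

1/(c + 5)

Factor: c^4 + 11*c^3 + 37*c^2 + 81*c + 126 = (c + 3)*(c^2 + c + 6)*(c + 7);  c^5 + 16*c^4 + 92*c^3 + 266*c^2 + 531*c + 630 = (c + 5)*(c^2 + c + 6)*(c + 3)*(c + 7)
Cancel the common factors (c^2 + c + 6), (c + 3), (c + 7).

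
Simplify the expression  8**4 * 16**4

8**4 = 2**12; 16**4 = 2**16
Combine exponents: 2**28

2**28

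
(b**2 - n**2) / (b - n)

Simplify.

Factor b**2 - n**2 and cancel (b - n).

b + n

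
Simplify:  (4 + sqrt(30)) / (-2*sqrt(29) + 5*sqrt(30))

(4*sqrt(29) + sqrt(870) + 10*sqrt(30) + 75)/317

Multiply numerator and denominator by 2*sqrt(29) + 5*sqrt(30).
Denominator becomes 634; numerator becomes 8*sqrt(29) + 2*sqrt(870) + 20*sqrt(30) + 150.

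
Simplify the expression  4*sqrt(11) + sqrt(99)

7*sqrt(11)

4*sqrt(11) = 4*sqrt(11); sqrt(99) = 3*sqrt(11)
Combine: (4 + 3)·sqrt(11) = 7*sqrt(11)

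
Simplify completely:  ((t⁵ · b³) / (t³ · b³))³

Inside the bracket: t²
Raise to the power 3: t⁶

t⁶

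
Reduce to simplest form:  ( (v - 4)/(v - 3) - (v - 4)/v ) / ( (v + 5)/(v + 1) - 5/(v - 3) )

(3*v**2 - 9*v - 12)/(v**3 - 3*v**2 - 20*v)

Numerator: (v - 4)/(v - 3) - (v - 4)/v = (3*v - 12)/(v**2 - 3*v)
Denominator: (v + 5)/(v + 1) - 5/(v - 3) = (v**2 - 3*v - 20)/(v**2 - 2*v - 3)
Divide: ((3*v - 12)/(v**2 - 3*v)) · ((v**2 - 2*v - 3)/(v**2 - 3*v - 20)) = (3*v**2 - 9*v - 12)/(v**3 - 3*v**2 - 20*v)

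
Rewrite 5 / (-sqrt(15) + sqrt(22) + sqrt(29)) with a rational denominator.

(-90*sqrt(15) + 20*sqrt(29) + 55*sqrt(22) + 5*sqrt(9570))/628

Group as (sqrt(22) + sqrt(29)) - sqrt(15); multiply by (sqrt(22) + sqrt(29)) + sqrt(15), then rationalise the remaining surd.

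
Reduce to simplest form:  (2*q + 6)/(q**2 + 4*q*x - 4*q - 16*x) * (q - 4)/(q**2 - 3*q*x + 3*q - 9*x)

-2/(-q**2 - q*x + 12*x**2)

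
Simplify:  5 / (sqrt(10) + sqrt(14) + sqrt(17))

Group as (sqrt(14) + sqrt(17)) + sqrt(10); multiply by (sqrt(14) + sqrt(17)) - sqrt(10), then rationalise the remaining surd.

(-20*sqrt(595) + 35*sqrt(17) + 65*sqrt(14) + 105*sqrt(10))/511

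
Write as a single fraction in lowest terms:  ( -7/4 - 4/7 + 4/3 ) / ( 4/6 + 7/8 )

-166/259

Numerator: -7/4 - 4/7 + 4/3 = -83/84
Denominator: 4/6 + 7/8 = 37/24
Divide: (-83/84) · (24/37) = -166/259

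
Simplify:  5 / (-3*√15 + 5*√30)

Multiply numerator and denominator by 3*√15 + 5*√30.
Denominator becomes 615; numerator becomes 15*√15 + 25*√30.

(3*√15 + 5*√30)/123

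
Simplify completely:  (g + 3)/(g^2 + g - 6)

1/(g - 2)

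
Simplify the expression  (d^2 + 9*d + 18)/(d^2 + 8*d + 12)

Factor: d^2 + 9*d + 18 = (d + 6)*(d + 3);  d^2 + 8*d + 12 = (d + 6)*(d + 2)
Cancel the common factor (d + 6).

(d + 3)/(d + 2)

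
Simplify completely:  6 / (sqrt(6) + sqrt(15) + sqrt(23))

(-9*sqrt(230) - 3*sqrt(23) + 21*sqrt(15) + 48*sqrt(6))/89

Group as (sqrt(6) + sqrt(23)) + sqrt(15); multiply by (sqrt(6) + sqrt(23)) - sqrt(15), then rationalise the remaining surd.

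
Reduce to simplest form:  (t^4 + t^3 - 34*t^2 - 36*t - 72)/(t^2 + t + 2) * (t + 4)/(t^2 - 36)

t + 4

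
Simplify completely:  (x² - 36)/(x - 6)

Factor: x² - 36 = (x - 6)·(x + 6)
Cancel the common factor (x - 6).

x + 6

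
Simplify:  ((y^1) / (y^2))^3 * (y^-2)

Inside the bracket: (y^-1)
Raise to the power 3: (y^-3)
Multiply by (y^-2): add exponents.

y^(-5)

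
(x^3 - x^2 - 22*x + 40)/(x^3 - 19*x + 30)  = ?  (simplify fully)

(x - 4)/(x - 3)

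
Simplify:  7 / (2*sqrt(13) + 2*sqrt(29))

Multiply numerator and denominator by -2*sqrt(13) + 2*sqrt(29).
Denominator becomes 64; numerator becomes -14*sqrt(13) + 14*sqrt(29).

(-7*sqrt(13) + 7*sqrt(29))/32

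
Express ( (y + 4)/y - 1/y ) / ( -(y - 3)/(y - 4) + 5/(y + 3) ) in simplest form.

(-y³ - 2*y² + 15*y + 36)/(y³ - 5*y² + 11*y)

Numerator: (y + 4)/y - 1/y = (y + 3)/y
Denominator: -(y - 3)/(y - 4) + 5/(y + 3) = (-y² + 5*y - 11)/(y² - y - 12)
Divide: ((y + 3)/y) · ((y² - y - 12)/(-y² + 5*y - 11)) = (-y³ - 2*y² + 15*y + 36)/(y³ - 5*y² + 11*y)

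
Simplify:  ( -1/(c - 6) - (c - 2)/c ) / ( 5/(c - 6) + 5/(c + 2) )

Numerator: -1/(c - 6) - (c - 2)/c = (-c^2 + 7*c - 12)/(c^2 - 6*c)
Denominator: 5/(c - 6) + 5/(c + 2) = (10*c - 20)/(c^2 - 4*c - 12)
Divide: ((-c^2 + 7*c - 12)/(c^2 - 6*c)) · ((c^2 - 4*c - 12)/(10*c - 20)) = (-c^3 + 5*c^2 + 2*c - 24)/(10*c^2 - 20*c)

(-c^3 + 5*c^2 + 2*c - 24)/(10*c^2 - 20*c)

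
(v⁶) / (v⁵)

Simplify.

Quotient: v¹

v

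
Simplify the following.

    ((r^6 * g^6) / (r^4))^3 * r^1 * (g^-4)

Inside the bracket: r^2 * g^6
Raise to the power 3: r^6 * g^18
Multiply by r^1 * (g^-4): add exponents.

g^14*r^7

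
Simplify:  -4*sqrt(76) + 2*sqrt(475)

4*sqrt(76) = 8*sqrt(19); 2*sqrt(475) = 10*sqrt(19)
Combine: (-8 + 10)·sqrt(19) = 2*sqrt(19)

2*sqrt(19)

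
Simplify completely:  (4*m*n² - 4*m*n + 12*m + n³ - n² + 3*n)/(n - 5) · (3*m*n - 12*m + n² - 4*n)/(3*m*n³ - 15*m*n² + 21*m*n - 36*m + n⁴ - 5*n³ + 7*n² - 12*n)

Factor: 4*m*n² - 4*m*n + 12*m + n³ - n² + 3*n = (n² - n + 3)·(4*m + n);  3*m*n - 12*m + n² - 4*n = (3*m + n)·(n - 4);  3*m*n³ - 15*m*n² + 21*m*n - 36*m + n⁴ - 5*n³ + 7*n² - 12*n = (3*m + n)·(n - 4)·(n² - n + 3)
Cancel the common factors (n² - n + 3), (n - 4), (3*m + n).

(4*m + n)/(n - 5)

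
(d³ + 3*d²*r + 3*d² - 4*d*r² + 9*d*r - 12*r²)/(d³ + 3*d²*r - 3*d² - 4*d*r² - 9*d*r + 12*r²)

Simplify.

Factor: d³ + 3*d²*r + 3*d² - 4*d*r² + 9*d*r - 12*r² = (d - r)·(d + 4*r)·(d + 3);  d³ + 3*d²*r - 3*d² - 4*d*r² - 9*d*r + 12*r² = (d - r)·(d + 4*r)·(d - 3)
Cancel the common factors (d - r), (d + 4*r).

(d + 3)/(d - 3)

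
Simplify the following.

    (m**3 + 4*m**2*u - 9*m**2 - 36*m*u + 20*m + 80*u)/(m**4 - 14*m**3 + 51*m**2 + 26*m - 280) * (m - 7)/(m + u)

(m + 4*u)/(m**2 + m*u + 2*m + 2*u)

Factor: m**3 + 4*m**2*u - 9*m**2 - 36*m*u + 20*m + 80*u = (m - 4)*(m - 5)*(m + 4*u);  m**4 - 14*m**3 + 51*m**2 + 26*m - 280 = (m - 7)*(m + 2)*(m - 5)*(m - 4)
Cancel the common factors (m - 5), (m - 7), (m - 4).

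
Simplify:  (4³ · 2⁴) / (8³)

4³ = 2^6; 2⁴ = 2^4; 8³ = 2^9
Combine exponents: 2^1

2^1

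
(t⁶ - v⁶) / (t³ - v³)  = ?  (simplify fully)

t³ + v³

t⁶ - v⁶ factors as (t - v)*(t + v)*(t² - t*v + v²)*(t² + t*v + v²).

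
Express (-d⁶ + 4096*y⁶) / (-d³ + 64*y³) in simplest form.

d³ + 64*y³

Difference of sixth powers: factor out (-d³ + 64*y³).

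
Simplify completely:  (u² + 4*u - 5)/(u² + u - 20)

(u - 1)/(u - 4)

Factor: u² + 4*u - 5 = (u + 5)·(u - 1);  u² + u - 20 = (u - 4)·(u + 5)
Cancel the common factor (u + 5).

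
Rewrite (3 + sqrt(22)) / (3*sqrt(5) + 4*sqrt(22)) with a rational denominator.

(-3*sqrt(110) - 9*sqrt(5) + 12*sqrt(22) + 88)/307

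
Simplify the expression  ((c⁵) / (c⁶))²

Inside the bracket: (c^-1)
Raise to the power 2: (c^-2)

c^(-2)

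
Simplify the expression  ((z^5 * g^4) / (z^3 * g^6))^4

Inside the bracket: z^2 * (g^-2)
Raise to the power 4: z^8 * (g^-8)

z^8/g^8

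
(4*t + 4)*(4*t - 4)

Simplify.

16*t^2 - 16

Difference of squares with P = 4*t, Q = 4.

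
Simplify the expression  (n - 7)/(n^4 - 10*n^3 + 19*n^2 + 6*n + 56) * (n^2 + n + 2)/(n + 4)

1/(n^2 - 16)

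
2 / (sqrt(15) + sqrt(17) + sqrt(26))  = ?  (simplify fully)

(-sqrt(6630) + 3*sqrt(26) + 12*sqrt(17) + 14*sqrt(15))/246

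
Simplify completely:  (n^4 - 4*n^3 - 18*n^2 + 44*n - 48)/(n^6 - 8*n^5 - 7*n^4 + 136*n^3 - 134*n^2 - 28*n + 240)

1/(n^2 - 4*n - 5)

Factor: n^4 - 4*n^3 - 18*n^2 + 44*n - 48 = (n^2 - 2*n + 2)*(n - 6)*(n + 4);  n^6 - 8*n^5 - 7*n^4 + 136*n^3 - 134*n^2 - 28*n + 240 = (n + 4)*(n - 6)*(n + 1)*(n^2 - 2*n + 2)*(n - 5)
Cancel the common factors (n^2 - 2*n + 2), (n - 6), (n + 4).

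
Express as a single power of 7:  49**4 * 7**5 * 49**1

7**15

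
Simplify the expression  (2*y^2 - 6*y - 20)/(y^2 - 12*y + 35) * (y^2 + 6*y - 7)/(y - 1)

Factor: 2*y^2 - 6*y - 20 = 2*(y - 5)*(y + 2);  y^2 - 12*y + 35 = (y - 5)*(y - 7);  y^2 + 6*y - 7 = (y + 7)*(y - 1)
Cancel the common factors (y - 1), (y - 5).

(2*y^2 + 18*y + 28)/(y - 7)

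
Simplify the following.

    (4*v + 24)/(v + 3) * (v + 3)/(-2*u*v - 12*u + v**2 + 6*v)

Factor: 4*v + 24 = 4*(v + 6);  -2*u*v - 12*u + v**2 + 6*v = (v + 6)*(-2*u + v)
Cancel the common factors (v + 3), (v + 6).

-4/(2*u - v)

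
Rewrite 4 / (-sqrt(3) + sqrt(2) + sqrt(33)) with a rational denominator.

(-17*sqrt(2) - 3*sqrt(22) + 16*sqrt(3) + 14*sqrt(33))/95

Group as (sqrt(2) + sqrt(33)) - sqrt(3); multiply by (sqrt(2) + sqrt(33)) + sqrt(3), then rationalise the remaining surd.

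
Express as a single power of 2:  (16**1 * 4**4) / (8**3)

2**3

16**1 = 2**4; 4**4 = 2**8; 8**3 = 2**9
Combine exponents: 2**3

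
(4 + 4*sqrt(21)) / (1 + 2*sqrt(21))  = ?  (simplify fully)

(4*sqrt(21) + 164)/83

Multiply numerator and denominator by -2*sqrt(21) + 1.
Denominator becomes -83; numerator becomes -164 - 4*sqrt(21).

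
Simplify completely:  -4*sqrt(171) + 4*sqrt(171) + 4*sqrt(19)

4*sqrt(171) = 12*sqrt(19); 4*sqrt(171) = 12*sqrt(19); 4*sqrt(19) = 4*sqrt(19)
Combine: (-12 + 12 + 4)·sqrt(19) = 4*sqrt(19)

4*sqrt(19)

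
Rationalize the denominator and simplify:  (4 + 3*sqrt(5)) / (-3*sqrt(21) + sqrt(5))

(-9*sqrt(105) - 12*sqrt(21) - 15 - 4*sqrt(5))/184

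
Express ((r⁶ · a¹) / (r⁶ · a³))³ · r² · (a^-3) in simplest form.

r²/a⁹

Inside the bracket: (a^-2)
Raise to the power 3: (a^-6)
Multiply by r² · (a^-3): add exponents.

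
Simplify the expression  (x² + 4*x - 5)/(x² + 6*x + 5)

Factor: x² + 4*x - 5 = (x - 1)·(x + 5);  x² + 6*x + 5 = (x + 1)·(x + 5)
Cancel the common factor (x + 5).

(x - 1)/(x + 1)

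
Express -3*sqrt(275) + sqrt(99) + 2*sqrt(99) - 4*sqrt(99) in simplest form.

3*sqrt(275) = 15*sqrt(11); sqrt(99) = 3*sqrt(11); 2*sqrt(99) = 6*sqrt(11); 4*sqrt(99) = 12*sqrt(11)
Combine: (-15 + 3 + 6 - 12)·sqrt(11) = -18*sqrt(11)

-18*sqrt(11)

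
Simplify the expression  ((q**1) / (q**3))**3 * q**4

q**(-2)

Inside the bracket: (q**-2)
Raise to the power 3: (q**-6)
Multiply by q**4: add exponents.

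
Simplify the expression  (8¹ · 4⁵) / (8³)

2^4

8¹ = 2^3; 4⁵ = 2^10; 8³ = 2^9
Combine exponents: 2^4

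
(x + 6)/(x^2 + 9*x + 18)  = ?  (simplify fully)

Factor: x^2 + 9*x + 18 = (x + 6)*(x + 3)
Cancel the common factor (x + 6).

1/(x + 3)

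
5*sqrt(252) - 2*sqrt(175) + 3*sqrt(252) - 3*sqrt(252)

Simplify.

5*sqrt(252) = 30*sqrt(7); 2*sqrt(175) = 10*sqrt(7); 3*sqrt(252) = 18*sqrt(7); 3*sqrt(252) = 18*sqrt(7)
Combine: (30 - 10 + 18 - 18)·sqrt(7) = 20*sqrt(7)

20*sqrt(7)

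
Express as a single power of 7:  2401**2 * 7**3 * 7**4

7**15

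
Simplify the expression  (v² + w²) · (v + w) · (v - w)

v⁴ - w⁴

Telescope via difference of squares: (v+w)(v-w) = v² - w², then repeat with the next factor.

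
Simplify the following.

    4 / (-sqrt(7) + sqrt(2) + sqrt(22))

(-108*sqrt(2) - 16*sqrt(77) + 68*sqrt(7) + 52*sqrt(22))/113

Group as (sqrt(2) + sqrt(22)) - sqrt(7); multiply by (sqrt(2) + sqrt(22)) + sqrt(7), then rationalise the remaining surd.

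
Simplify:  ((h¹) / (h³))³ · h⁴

Inside the bracket: (h^-2)
Raise to the power 3: (h^-6)
Multiply by h⁴: add exponents.

h^(-2)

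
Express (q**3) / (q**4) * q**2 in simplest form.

q

Quotient: (q**-1)
Multiply by q**2: add exponents.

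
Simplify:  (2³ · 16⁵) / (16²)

2³ = 2^3; 16⁵ = 2^20; 16² = 2^8
Combine exponents: 2^15

2^15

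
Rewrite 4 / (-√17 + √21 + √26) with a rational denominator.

Group as (√21 + √26) - √17; multiply by (√21 + √26) + √17, then rationalise the remaining surd.

(-30*√17 + 12*√26 + 22*√21 + 2*√9282)/321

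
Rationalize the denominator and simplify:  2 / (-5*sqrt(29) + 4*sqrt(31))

Multiply numerator and denominator by 4*sqrt(31) + 5*sqrt(29).
Denominator becomes -229; numerator becomes 8*sqrt(31) + 10*sqrt(29).

(-10*sqrt(29) - 8*sqrt(31))/229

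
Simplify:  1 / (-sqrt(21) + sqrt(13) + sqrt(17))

(-9*sqrt(21) + 17*sqrt(17) + 25*sqrt(13) + 2*sqrt(4641))/803

Group as (sqrt(13) + sqrt(17)) - sqrt(21); multiply by (sqrt(13) + sqrt(17)) + sqrt(21), then rationalise the remaining surd.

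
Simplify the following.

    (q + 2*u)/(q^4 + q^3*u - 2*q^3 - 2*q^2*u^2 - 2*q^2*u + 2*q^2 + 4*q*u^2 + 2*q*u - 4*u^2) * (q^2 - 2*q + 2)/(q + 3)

Factor: q^4 + q^3*u - 2*q^3 - 2*q^2*u^2 - 2*q^2*u + 2*q^2 + 4*q*u^2 + 2*q*u - 4*u^2 = (q^2 - 2*q + 2)*(q + 2*u)*(q - u)
Cancel the common factors (q^2 - 2*q + 2), (q + 2*u).

1/(q^2 - q*u + 3*q - 3*u)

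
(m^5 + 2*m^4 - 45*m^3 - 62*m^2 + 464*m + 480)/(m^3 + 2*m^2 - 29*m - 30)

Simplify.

m^2 - 16

Factor: m^5 + 2*m^4 - 45*m^3 - 62*m^2 + 464*m + 480 = (m - 5)*(m + 4)*(m - 4)*(m + 6)*(m + 1);  m^3 + 2*m^2 - 29*m - 30 = (m + 1)*(m + 6)*(m - 5)
Cancel the common factors (m + 1), (m + 6), (m - 5).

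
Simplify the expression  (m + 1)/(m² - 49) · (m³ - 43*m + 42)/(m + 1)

(m² - 7*m + 6)/(m - 7)

Factor: m² - 49 = (m + 7)·(m - 7);  m³ - 43*m + 42 = (m + 7)·(m - 1)·(m - 6)
Cancel the common factors (m + 7), (m + 1).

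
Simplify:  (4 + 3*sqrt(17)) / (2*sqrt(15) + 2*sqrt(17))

(-3*sqrt(255) - 4*sqrt(15) + 4*sqrt(17) + 51)/4

Multiply numerator and denominator by -2*sqrt(15) + 2*sqrt(17).
Denominator becomes 8; numerator becomes -6*sqrt(255) - 8*sqrt(15) + 8*sqrt(17) + 102.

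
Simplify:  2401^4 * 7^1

2401^4 = 7^16; 7^1 = 7^1
Combine exponents: 7^17

7^17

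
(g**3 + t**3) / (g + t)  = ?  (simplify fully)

g**2 - g*t + t**2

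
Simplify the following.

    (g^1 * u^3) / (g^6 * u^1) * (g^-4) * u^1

u^3/g^9

Quotient: (g^-5) * u^2
Multiply by (g^-4) * u^1: add exponents.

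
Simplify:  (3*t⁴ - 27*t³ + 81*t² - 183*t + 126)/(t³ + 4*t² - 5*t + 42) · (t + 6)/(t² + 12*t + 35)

Factor: 3*t⁴ - 27*t³ + 81*t² - 183*t + 126 = 3·(t - 1)·(t - 6)·(t² - 2*t + 7);  t³ + 4*t² - 5*t + 42 = (t + 6)·(t² - 2*t + 7);  t² + 12*t + 35 = (t + 7)·(t + 5)
Cancel the common factors (t² - 2*t + 7), (t + 6).

(3*t² - 21*t + 18)/(t² + 12*t + 35)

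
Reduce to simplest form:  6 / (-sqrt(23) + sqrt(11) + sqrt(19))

(-42*sqrt(23) + 90*sqrt(19) + 186*sqrt(11) + 12*sqrt(4807))/787

Group as (sqrt(11) + sqrt(19)) - sqrt(23); multiply by (sqrt(11) + sqrt(19)) + sqrt(23), then rationalise the remaining surd.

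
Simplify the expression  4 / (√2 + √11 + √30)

(-84*√11 - 156*√2 + 16*√165 + 68*√30)/201

Group as (√2 + √11) + √30; multiply by (√2 + √11) - √30, then rationalise the remaining surd.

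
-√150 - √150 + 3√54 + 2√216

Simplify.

√150 = 5*√6; √150 = 5*√6; 3√54 = 9*√6; 2√216 = 12*√6
Combine: (-5 - 5 + 9 + 12)·√6 = 11*√6

11*√6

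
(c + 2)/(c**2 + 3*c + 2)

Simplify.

1/(c + 1)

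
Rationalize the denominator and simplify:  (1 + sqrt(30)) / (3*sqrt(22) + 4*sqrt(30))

(-6*sqrt(165) - 3*sqrt(22) + 4*sqrt(30) + 120)/282

Multiply numerator and denominator by -3*sqrt(22) + 4*sqrt(30).
Denominator becomes 282; numerator becomes -6*sqrt(165) - 3*sqrt(22) + 4*sqrt(30) + 120.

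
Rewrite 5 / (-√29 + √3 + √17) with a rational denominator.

(45*√29 + 75*√17 + 215*√3 + 10*√1479)/123

Group as (√3 + √17) - √29; multiply by (√3 + √17) + √29, then rationalise the remaining surd.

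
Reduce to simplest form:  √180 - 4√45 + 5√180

24*√5

√180 = 6*√5; 4√45 = 12*√5; 5√180 = 30*√5
Combine: (6 - 12 + 30)·√5 = 24*√5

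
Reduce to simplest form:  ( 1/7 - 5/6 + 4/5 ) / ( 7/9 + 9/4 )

138/3815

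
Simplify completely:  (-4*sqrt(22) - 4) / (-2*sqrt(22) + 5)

(4*sqrt(22) + 28)/9

Multiply numerator and denominator by 5 + 2*sqrt(22).
Denominator becomes -63; numerator becomes -196 - 28*sqrt(22).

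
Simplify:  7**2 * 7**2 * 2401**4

7**2 = 7**2; 7**2 = 7**2; 2401**4 = 7**16
Combine exponents: 7**20

7**20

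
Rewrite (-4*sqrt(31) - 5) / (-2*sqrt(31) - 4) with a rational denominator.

Multiply numerator and denominator by -4 + 2*sqrt(31).
Denominator becomes -108; numerator becomes -228 + 6*sqrt(31).

(-sqrt(31) + 38)/18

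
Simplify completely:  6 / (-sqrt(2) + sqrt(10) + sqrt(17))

(-150*sqrt(2) - 30*sqrt(17) + 54*sqrt(10) + 24*sqrt(85))/55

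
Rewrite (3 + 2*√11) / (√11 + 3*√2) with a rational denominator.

Multiply numerator and denominator by -3*√2 + √11.
Denominator becomes -7; numerator becomes -6*√22 - 9*√2 + 3*√11 + 22.

(-22 - 3*√11 + 9*√2 + 6*√22)/7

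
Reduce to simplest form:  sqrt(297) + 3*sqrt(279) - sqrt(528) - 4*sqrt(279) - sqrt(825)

sqrt(297) = 3*sqrt(33); 3*sqrt(279) = 9*sqrt(31); sqrt(528) = 4*sqrt(33); 4*sqrt(279) = 12*sqrt(31); sqrt(825) = 5*sqrt(33)

-6*sqrt(33) - 3*sqrt(31)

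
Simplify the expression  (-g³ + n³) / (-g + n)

Factor as (a-b)(a^2+ab+b^2) with a=n, b=g.

g² + g*n + n²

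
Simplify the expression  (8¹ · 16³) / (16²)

2^7

8¹ = 2^3; 16³ = 2^12; 16² = 2^8
Combine exponents: 2^7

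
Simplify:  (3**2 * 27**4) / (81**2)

3**6

3**2 = 3**2; 27**4 = 3**12; 81**2 = 3**8
Combine exponents: 3**6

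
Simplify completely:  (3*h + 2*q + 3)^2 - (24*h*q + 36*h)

Expand the square and combine the (24*h*q + 36*h) term.

(-3*h + 2*q + 3)^2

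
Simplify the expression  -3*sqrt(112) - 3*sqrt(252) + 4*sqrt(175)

-10*sqrt(7)

3*sqrt(112) = 12*sqrt(7); 3*sqrt(252) = 18*sqrt(7); 4*sqrt(175) = 20*sqrt(7)
Combine: (-12 - 18 + 20)·sqrt(7) = -10*sqrt(7)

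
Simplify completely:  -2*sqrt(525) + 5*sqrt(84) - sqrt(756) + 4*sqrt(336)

2*sqrt(525) = 10*sqrt(21); 5*sqrt(84) = 10*sqrt(21); sqrt(756) = 6*sqrt(21); 4*sqrt(336) = 16*sqrt(21)
Combine: (-10 + 10 - 6 + 16)·sqrt(21) = 10*sqrt(21)

10*sqrt(21)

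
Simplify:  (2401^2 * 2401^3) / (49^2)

2401^2 = 7^8; 2401^3 = 7^12; 49^2 = 7^4
Combine exponents: 7^16

7^16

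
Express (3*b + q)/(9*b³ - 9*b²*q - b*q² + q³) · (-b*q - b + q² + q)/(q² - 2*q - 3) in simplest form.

1/(-3*b*q + 9*b + q² - 3*q)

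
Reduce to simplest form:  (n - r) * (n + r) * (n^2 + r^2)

n^4 - r^4

Telescope via difference of squares: (n+r)(n-r) = n^2 - r^2, then repeat with the next factor.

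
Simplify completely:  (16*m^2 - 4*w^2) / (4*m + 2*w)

Difference of squares: factor out (4*m + 2*w).

4*m - 2*w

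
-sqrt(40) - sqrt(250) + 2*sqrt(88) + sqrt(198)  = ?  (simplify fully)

-7*sqrt(10) + 7*sqrt(22)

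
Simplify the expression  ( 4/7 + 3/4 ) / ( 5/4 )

37/35

Numerator: 4/7 + 3/4 = 37/28
Denominator: 5/4 = 5/4
Divide: (37/28) · (4/5) = 37/35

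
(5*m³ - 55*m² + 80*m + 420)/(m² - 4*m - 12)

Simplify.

5*m - 35

Factor: 5*m³ - 55*m² + 80*m + 420 = 5·(m - 7)·(m + 2)·(m - 6);  m² - 4*m - 12 = (m + 2)·(m - 6)
Cancel the common factors (m + 2), (m - 6).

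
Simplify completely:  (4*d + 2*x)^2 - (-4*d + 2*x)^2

Binomially expand both and collect terms in (2*x), (4*d).

32*d*x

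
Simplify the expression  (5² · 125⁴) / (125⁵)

5^(-1)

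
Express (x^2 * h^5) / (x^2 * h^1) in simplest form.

h^4

Quotient: h^4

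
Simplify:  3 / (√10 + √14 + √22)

(-6*√770 + 3*√22 + 27*√14 + 39*√10)/278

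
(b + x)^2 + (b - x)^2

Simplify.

Binomially expand both and collect terms in b, x.

2*b^2 + 2*x^2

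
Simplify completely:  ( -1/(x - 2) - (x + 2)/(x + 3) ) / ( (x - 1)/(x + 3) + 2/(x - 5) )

(-x^3 + 4*x^2 + 6*x - 5)/(x^3 - 6*x^2 + 19*x - 22)

Numerator: -1/(x - 2) - (x + 2)/(x + 3) = (-x^2 - x + 1)/(x^2 + x - 6)
Denominator: (x - 1)/(x + 3) + 2/(x - 5) = (x^2 - 4*x + 11)/(x^2 - 2*x - 15)
Divide: ((-x^2 - x + 1)/(x^2 + x - 6)) · ((x^2 - 2*x - 15)/(x^2 - 4*x + 11)) = (-x^3 + 4*x^2 + 6*x - 5)/(x^3 - 6*x^2 + 19*x - 22)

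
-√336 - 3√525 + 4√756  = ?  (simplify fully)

√336 = 4*√21; 3√525 = 15*√21; 4√756 = 24*√21
Combine: (-4 - 15 + 24)·√21 = 5*√21

5*√21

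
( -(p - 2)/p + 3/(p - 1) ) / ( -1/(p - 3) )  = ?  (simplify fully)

(p^3 - 9*p^2 + 20*p - 6)/(p^2 - p)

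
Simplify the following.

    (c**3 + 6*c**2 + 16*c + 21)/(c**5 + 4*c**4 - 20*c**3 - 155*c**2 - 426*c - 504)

Factor: c**3 + 6*c**2 + 16*c + 21 = (c + 3)*(c**2 + 3*c + 7);  c**5 + 4*c**4 - 20*c**3 - 155*c**2 - 426*c - 504 = (c**2 + 3*c + 7)*(c + 4)*(c + 3)*(c - 6)
Cancel the common factors (c**2 + 3*c + 7), (c + 3).

1/(c**2 - 2*c - 24)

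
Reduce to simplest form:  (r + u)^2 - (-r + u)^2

Binomially expand both and collect terms in u, r.

4*r*u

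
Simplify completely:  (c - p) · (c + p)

c² - p²

Pair the conjugate factors: (c+p)(c-p) = c² - p².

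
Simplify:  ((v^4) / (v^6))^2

v^(-4)

Inside the bracket: (v^-2)
Raise to the power 2: (v^-4)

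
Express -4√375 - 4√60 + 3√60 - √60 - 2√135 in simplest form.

-30*√15

4√375 = 20*√15; 4√60 = 8*√15; 3√60 = 6*√15; √60 = 2*√15; 2√135 = 6*√15
Combine: (-20 - 8 + 6 - 2 - 6)·√15 = -30*√15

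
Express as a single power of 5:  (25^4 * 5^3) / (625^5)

5^(-9)

25^4 = 5^8; 5^3 = 5^3; 625^5 = 5^20
Combine exponents: 5^(-9)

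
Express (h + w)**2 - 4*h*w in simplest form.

(h - w)**2

After expansion: h**2 - 2*h*w + w**2 — a perfect-square trinomial.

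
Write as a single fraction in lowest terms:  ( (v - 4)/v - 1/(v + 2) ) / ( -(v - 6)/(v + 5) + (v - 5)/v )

Numerator: (v - 4)/v - 1/(v + 2) = (v² - 3*v - 8)/(v² + 2*v)
Denominator: -(v - 6)/(v + 5) + (v - 5)/v = (6*v - 25)/(v² + 5*v)
Divide: ((v² - 3*v - 8)/(v² + 2*v)) · ((v² + 5*v)/(6*v - 25)) = (v³ + 2*v² - 23*v - 40)/(6*v² - 13*v - 50)

(v³ + 2*v² - 23*v - 40)/(6*v² - 13*v - 50)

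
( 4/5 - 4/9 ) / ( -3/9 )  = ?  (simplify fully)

-16/15

Numerator: 4/5 - 4/9 = 16/45
Denominator: -3/9 = -1/3
Divide: (16/45) · (-3) = -16/15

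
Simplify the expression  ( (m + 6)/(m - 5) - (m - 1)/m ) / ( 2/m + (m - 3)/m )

Numerator: (m + 6)/(m - 5) - (m - 1)/m = (12*m - 5)/(m^2 - 5*m)
Denominator: 2/m + (m - 3)/m = (m - 1)/m
Divide: ((12*m - 5)/(m^2 - 5*m)) · (m/(m - 1)) = (12*m - 5)/(m^2 - 6*m + 5)

(12*m - 5)/(m^2 - 6*m + 5)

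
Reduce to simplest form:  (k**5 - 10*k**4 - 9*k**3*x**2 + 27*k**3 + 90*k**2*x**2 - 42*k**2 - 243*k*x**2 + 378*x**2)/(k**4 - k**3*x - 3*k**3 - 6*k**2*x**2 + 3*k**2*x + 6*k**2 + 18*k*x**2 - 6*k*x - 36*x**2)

Factor: k**5 - 10*k**4 - 9*k**3*x**2 + 27*k**3 + 90*k**2*x**2 - 42*k**2 - 243*k*x**2 + 378*x**2 = (k - 7)*(k**2 - 3*k + 6)*(k + 3*x)*(k - 3*x);  k**4 - k**3*x - 3*k**3 - 6*k**2*x**2 + 3*k**2*x + 6*k**2 + 18*k*x**2 - 6*k*x - 36*x**2 = (k - 3*x)*(k**2 - 3*k + 6)*(k + 2*x)
Cancel the common factors (k**2 - 3*k + 6), (k - 3*x).

(k**2 + 3*k*x - 7*k - 21*x)/(k + 2*x)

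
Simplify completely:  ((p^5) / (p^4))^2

p^2

Inside the bracket: p^1
Raise to the power 2: p^2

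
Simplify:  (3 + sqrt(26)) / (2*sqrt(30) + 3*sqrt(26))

(-4*sqrt(195) - 6*sqrt(30) + 9*sqrt(26) + 78)/114

Multiply numerator and denominator by -2*sqrt(30) + 3*sqrt(26).
Denominator becomes 114; numerator becomes -4*sqrt(195) - 6*sqrt(30) + 9*sqrt(26) + 78.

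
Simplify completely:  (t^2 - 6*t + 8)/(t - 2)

t - 4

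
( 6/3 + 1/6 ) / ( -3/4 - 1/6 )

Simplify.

Numerator: 6/3 + 1/6 = 13/6
Denominator: -3/4 - 1/6 = -11/12
Divide: (13/6) · (-12/11) = -26/11

-26/11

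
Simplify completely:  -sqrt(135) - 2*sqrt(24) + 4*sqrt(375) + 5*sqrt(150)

21*sqrt(6) + 17*sqrt(15)

sqrt(135) = 3*sqrt(15); 2*sqrt(24) = 4*sqrt(6); 4*sqrt(375) = 20*sqrt(15); 5*sqrt(150) = 25*sqrt(6)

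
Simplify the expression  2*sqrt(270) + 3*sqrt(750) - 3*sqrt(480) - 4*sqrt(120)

sqrt(30)

2*sqrt(270) = 6*sqrt(30); 3*sqrt(750) = 15*sqrt(30); 3*sqrt(480) = 12*sqrt(30); 4*sqrt(120) = 8*sqrt(30)
Combine: (6 + 15 - 12 - 8)·sqrt(30) = sqrt(30)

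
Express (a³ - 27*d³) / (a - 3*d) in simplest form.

a² + 3*a*d + 9*d²

Factor as (a-b)(a^2+ab+b^2) with a=a, b=(3*d).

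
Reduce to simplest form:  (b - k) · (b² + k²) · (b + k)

Pair the conjugate factors: (b+k)(b-k) = b² - k², then repeat with the next factor.

b⁴ - k⁴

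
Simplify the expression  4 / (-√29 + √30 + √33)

(-34*√29 + 26*√33 + 32*√30 + 6*√3190)/701

Group as (√30 + √33) - √29; multiply by (√30 + √33) + √29, then rationalise the remaining surd.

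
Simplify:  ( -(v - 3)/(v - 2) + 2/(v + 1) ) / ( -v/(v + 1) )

(v**2 - 4*v + 1)/(v**2 - 2*v)

Numerator: -(v - 3)/(v - 2) + 2/(v + 1) = (-v**2 + 4*v - 1)/(v**2 - v - 2)
Denominator: -v/(v + 1) = -v/(v + 1)
Divide: ((-v**2 + 4*v - 1)/(v**2 - v - 2)) · (-(v + 1)/v) = (v**2 - 4*v + 1)/(v**2 - 2*v)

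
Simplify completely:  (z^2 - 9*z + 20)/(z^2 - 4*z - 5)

Factor: z^2 - 9*z + 20 = (z - 4)*(z - 5);  z^2 - 4*z - 5 = (z - 5)*(z + 1)
Cancel the common factor (z - 5).

(z - 4)/(z + 1)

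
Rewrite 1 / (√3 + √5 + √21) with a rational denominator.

Group as (√3 + √5) + √21; multiply by (√3 + √5) - √21, then rationalise the remaining surd.

(-19*√5 - 23*√3 + 6*√35 + 13*√21)/109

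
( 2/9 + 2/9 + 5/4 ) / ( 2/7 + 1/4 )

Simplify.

427/135

Numerator: 2/9 + 2/9 + 5/4 = 61/36
Denominator: 2/7 + 1/4 = 15/28
Divide: (61/36) · (28/15) = 427/135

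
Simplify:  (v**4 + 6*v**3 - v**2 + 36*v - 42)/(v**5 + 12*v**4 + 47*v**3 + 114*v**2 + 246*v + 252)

(v - 1)/(v**2 + 5*v + 6)

Factor: v**4 + 6*v**3 - v**2 + 36*v - 42 = (v - 1)*(v**2 + 6)*(v + 7);  v**5 + 12*v**4 + 47*v**3 + 114*v**2 + 246*v + 252 = (v**2 + 6)*(v + 3)*(v + 7)*(v + 2)
Cancel the common factors (v**2 + 6), (v + 7).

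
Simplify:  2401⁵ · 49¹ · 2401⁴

7^38

2401⁵ = 7^20; 49¹ = 7^2; 2401⁴ = 7^16
Combine exponents: 7^38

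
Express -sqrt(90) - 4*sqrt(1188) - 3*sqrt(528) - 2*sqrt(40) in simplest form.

-36*sqrt(33) - 7*sqrt(10)

sqrt(90) = 3*sqrt(10); 4*sqrt(1188) = 24*sqrt(33); 3*sqrt(528) = 12*sqrt(33); 2*sqrt(40) = 4*sqrt(10)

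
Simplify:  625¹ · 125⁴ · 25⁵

625¹ = 5^4; 125⁴ = 5^12; 25⁵ = 5^10
Combine exponents: 5^26

5^26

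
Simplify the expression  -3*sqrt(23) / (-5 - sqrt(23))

(-69 + 15*sqrt(23))/2

Multiply numerator and denominator by -5 + sqrt(23).
Denominator becomes 2; numerator becomes -69 + 15*sqrt(23).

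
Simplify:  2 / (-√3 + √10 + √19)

Group as (√10 + √19) - √3; multiply by (√10 + √19) + √3, then rationalise the remaining surd.

(-13*√3 - 3*√19 + 6*√10 + √570)/21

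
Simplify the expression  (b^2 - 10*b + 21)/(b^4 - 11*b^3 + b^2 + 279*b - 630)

Factor: b^2 - 10*b + 21 = (b - 7)*(b - 3);  b^4 - 11*b^3 + b^2 + 279*b - 630 = (b + 5)*(b - 6)*(b - 3)*(b - 7)
Cancel the common factors (b - 7), (b - 3).

1/(b^2 - b - 30)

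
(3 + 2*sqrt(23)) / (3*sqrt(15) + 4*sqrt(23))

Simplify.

(-6*sqrt(345) - 9*sqrt(15) + 12*sqrt(23) + 184)/233

Multiply numerator and denominator by -3*sqrt(15) + 4*sqrt(23).
Denominator becomes 233; numerator becomes -6*sqrt(345) - 9*sqrt(15) + 12*sqrt(23) + 184.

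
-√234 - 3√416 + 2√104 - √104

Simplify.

-13*√26

√234 = 3*√26; 3√416 = 12*√26; 2√104 = 4*√26; √104 = 2*√26
Combine: (-3 - 12 + 4 - 2)·√26 = -13*√26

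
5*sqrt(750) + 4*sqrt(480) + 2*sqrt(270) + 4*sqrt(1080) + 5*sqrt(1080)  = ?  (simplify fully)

101*sqrt(30)

5*sqrt(750) = 25*sqrt(30); 4*sqrt(480) = 16*sqrt(30); 2*sqrt(270) = 6*sqrt(30); 4*sqrt(1080) = 24*sqrt(30); 5*sqrt(1080) = 30*sqrt(30)
Combine: (25 + 16 + 6 + 24 + 30)·sqrt(30) = 101*sqrt(30)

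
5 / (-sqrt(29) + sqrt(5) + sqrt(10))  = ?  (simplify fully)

(35*sqrt(29) + 60*sqrt(10) + 85*sqrt(5) + 25*sqrt(58))/2

Group as (sqrt(5) + sqrt(10)) - sqrt(29); multiply by (sqrt(5) + sqrt(10)) + sqrt(29), then rationalise the remaining surd.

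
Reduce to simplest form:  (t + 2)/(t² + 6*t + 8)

1/(t + 4)

Factor: t² + 6*t + 8 = (t + 4)·(t + 2)
Cancel the common factor (t + 2).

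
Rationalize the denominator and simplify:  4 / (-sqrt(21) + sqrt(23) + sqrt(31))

(-132*sqrt(21) + 52*sqrt(31) + 116*sqrt(23) + 8*sqrt(14973))/1763

Group as (sqrt(23) + sqrt(31)) - sqrt(21); multiply by (sqrt(23) + sqrt(31)) + sqrt(21), then rationalise the remaining surd.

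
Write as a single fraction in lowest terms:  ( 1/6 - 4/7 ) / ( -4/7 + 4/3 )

Numerator: 1/6 - 4/7 = -17/42
Denominator: -4/7 + 4/3 = 16/21
Divide: (-17/42) · (21/16) = -17/32

-17/32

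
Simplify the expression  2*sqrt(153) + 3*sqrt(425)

21*sqrt(17)

2*sqrt(153) = 6*sqrt(17); 3*sqrt(425) = 15*sqrt(17)
Combine: (6 + 15)·sqrt(17) = 21*sqrt(17)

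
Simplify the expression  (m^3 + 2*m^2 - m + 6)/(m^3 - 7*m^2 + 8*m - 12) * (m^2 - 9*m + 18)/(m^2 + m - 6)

Factor: m^3 + 2*m^2 - m + 6 = (m^2 - m + 2)*(m + 3);  m^3 - 7*m^2 + 8*m - 12 = (m^2 - m + 2)*(m - 6);  m^2 - 9*m + 18 = (m - 3)*(m - 6);  m^2 + m - 6 = (m - 2)*(m + 3)
Cancel the common factors (m^2 - m + 2), (m - 6), (m + 3).

(m - 3)/(m - 2)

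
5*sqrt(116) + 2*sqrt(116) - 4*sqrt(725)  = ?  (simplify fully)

-6*sqrt(29)

5*sqrt(116) = 10*sqrt(29); 2*sqrt(116) = 4*sqrt(29); 4*sqrt(725) = 20*sqrt(29)
Combine: (10 + 4 - 20)·sqrt(29) = -6*sqrt(29)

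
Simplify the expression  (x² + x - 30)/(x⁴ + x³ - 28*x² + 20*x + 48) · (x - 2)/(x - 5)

1/(x² - 3*x - 4)

Factor: x² + x - 30 = (x + 6)·(x - 5);  x⁴ + x³ - 28*x² + 20*x + 48 = (x + 6)·(x - 4)·(x + 1)·(x - 2)
Cancel the common factors (x - 2), (x - 5), (x + 6).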